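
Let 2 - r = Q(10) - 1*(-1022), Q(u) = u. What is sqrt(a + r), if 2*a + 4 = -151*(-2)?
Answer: I*sqrt(881) ≈ 29.682*I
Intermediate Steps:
r = -1030 (r = 2 - (10 - 1*(-1022)) = 2 - (10 + 1022) = 2 - 1*1032 = 2 - 1032 = -1030)
a = 149 (a = -2 + (-151*(-2))/2 = -2 + (1/2)*302 = -2 + 151 = 149)
sqrt(a + r) = sqrt(149 - 1030) = sqrt(-881) = I*sqrt(881)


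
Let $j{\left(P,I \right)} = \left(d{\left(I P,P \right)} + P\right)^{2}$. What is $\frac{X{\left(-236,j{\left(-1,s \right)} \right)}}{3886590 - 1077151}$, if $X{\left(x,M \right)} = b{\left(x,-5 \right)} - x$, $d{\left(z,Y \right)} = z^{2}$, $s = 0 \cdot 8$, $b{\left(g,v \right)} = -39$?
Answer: $\frac{197}{2809439} \approx 7.0121 \cdot 10^{-5}$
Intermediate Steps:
$s = 0$
$j{\left(P,I \right)} = \left(P + I^{2} P^{2}\right)^{2}$ ($j{\left(P,I \right)} = \left(\left(I P\right)^{2} + P\right)^{2} = \left(I^{2} P^{2} + P\right)^{2} = \left(P + I^{2} P^{2}\right)^{2}$)
$X{\left(x,M \right)} = -39 - x$
$\frac{X{\left(-236,j{\left(-1,s \right)} \right)}}{3886590 - 1077151} = \frac{-39 - -236}{3886590 - 1077151} = \frac{-39 + 236}{2809439} = 197 \cdot \frac{1}{2809439} = \frac{197}{2809439}$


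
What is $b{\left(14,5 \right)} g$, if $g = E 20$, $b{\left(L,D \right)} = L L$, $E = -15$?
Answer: $-58800$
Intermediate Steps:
$b{\left(L,D \right)} = L^{2}$
$g = -300$ ($g = \left(-15\right) 20 = -300$)
$b{\left(14,5 \right)} g = 14^{2} \left(-300\right) = 196 \left(-300\right) = -58800$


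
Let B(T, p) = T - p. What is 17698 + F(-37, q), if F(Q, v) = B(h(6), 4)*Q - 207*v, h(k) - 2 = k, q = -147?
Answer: 47979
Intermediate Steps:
h(k) = 2 + k
F(Q, v) = -207*v + 4*Q (F(Q, v) = ((2 + 6) - 1*4)*Q - 207*v = (8 - 4)*Q - 207*v = 4*Q - 207*v = -207*v + 4*Q)
17698 + F(-37, q) = 17698 + (-207*(-147) + 4*(-37)) = 17698 + (30429 - 148) = 17698 + 30281 = 47979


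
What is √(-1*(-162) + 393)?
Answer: √555 ≈ 23.558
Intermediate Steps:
√(-1*(-162) + 393) = √(162 + 393) = √555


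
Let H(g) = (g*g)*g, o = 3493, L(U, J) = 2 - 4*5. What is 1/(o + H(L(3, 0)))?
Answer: -1/2339 ≈ -0.00042753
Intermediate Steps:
L(U, J) = -18 (L(U, J) = 2 - 20 = -18)
H(g) = g**3 (H(g) = g**2*g = g**3)
1/(o + H(L(3, 0))) = 1/(3493 + (-18)**3) = 1/(3493 - 5832) = 1/(-2339) = -1/2339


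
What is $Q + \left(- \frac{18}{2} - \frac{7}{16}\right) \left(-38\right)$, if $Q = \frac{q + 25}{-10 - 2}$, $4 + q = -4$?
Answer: $\frac{8573}{24} \approx 357.21$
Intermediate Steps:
$q = -8$ ($q = -4 - 4 = -8$)
$Q = - \frac{17}{12}$ ($Q = \frac{-8 + 25}{-10 - 2} = \frac{17}{-12} = 17 \left(- \frac{1}{12}\right) = - \frac{17}{12} \approx -1.4167$)
$Q + \left(- \frac{18}{2} - \frac{7}{16}\right) \left(-38\right) = - \frac{17}{12} + \left(- \frac{18}{2} - \frac{7}{16}\right) \left(-38\right) = - \frac{17}{12} + \left(\left(-18\right) \frac{1}{2} - \frac{7}{16}\right) \left(-38\right) = - \frac{17}{12} + \left(-9 - \frac{7}{16}\right) \left(-38\right) = - \frac{17}{12} - - \frac{2869}{8} = - \frac{17}{12} + \frac{2869}{8} = \frac{8573}{24}$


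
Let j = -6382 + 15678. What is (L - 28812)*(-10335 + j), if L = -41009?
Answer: 72544019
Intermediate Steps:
j = 9296
(L - 28812)*(-10335 + j) = (-41009 - 28812)*(-10335 + 9296) = -69821*(-1039) = 72544019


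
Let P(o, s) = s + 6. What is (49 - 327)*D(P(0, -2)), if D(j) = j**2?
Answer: -4448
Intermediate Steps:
P(o, s) = 6 + s
(49 - 327)*D(P(0, -2)) = (49 - 327)*(6 - 2)**2 = -278*4**2 = -278*16 = -4448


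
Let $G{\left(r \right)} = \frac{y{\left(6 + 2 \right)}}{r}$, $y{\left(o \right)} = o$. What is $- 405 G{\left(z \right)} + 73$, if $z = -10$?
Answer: $397$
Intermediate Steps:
$G{\left(r \right)} = \frac{8}{r}$ ($G{\left(r \right)} = \frac{6 + 2}{r} = \frac{8}{r}$)
$- 405 G{\left(z \right)} + 73 = - 405 \frac{8}{-10} + 73 = - 405 \cdot 8 \left(- \frac{1}{10}\right) + 73 = \left(-405\right) \left(- \frac{4}{5}\right) + 73 = 324 + 73 = 397$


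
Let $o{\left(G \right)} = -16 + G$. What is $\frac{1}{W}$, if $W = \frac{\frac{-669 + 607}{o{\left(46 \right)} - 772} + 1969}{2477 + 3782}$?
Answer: $\frac{2322089}{730530} \approx 3.1786$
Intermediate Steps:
$W = \frac{730530}{2322089}$ ($W = \frac{\frac{-669 + 607}{\left(-16 + 46\right) - 772} + 1969}{2477 + 3782} = \frac{- \frac{62}{30 - 772} + 1969}{6259} = \left(- \frac{62}{-742} + 1969\right) \frac{1}{6259} = \left(\left(-62\right) \left(- \frac{1}{742}\right) + 1969\right) \frac{1}{6259} = \left(\frac{31}{371} + 1969\right) \frac{1}{6259} = \frac{730530}{371} \cdot \frac{1}{6259} = \frac{730530}{2322089} \approx 0.3146$)
$\frac{1}{W} = \frac{1}{\frac{730530}{2322089}} = \frac{2322089}{730530}$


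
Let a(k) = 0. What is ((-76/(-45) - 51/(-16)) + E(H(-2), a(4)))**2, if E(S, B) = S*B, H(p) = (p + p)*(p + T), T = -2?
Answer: 12327121/518400 ≈ 23.779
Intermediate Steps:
H(p) = 2*p*(-2 + p) (H(p) = (p + p)*(p - 2) = (2*p)*(-2 + p) = 2*p*(-2 + p))
E(S, B) = B*S
((-76/(-45) - 51/(-16)) + E(H(-2), a(4)))**2 = ((-76/(-45) - 51/(-16)) + 0*(2*(-2)*(-2 - 2)))**2 = ((-76*(-1/45) - 51*(-1/16)) + 0*(2*(-2)*(-4)))**2 = ((76/45 + 51/16) + 0*16)**2 = (3511/720 + 0)**2 = (3511/720)**2 = 12327121/518400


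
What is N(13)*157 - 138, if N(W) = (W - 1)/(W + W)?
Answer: -852/13 ≈ -65.538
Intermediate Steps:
N(W) = (-1 + W)/(2*W) (N(W) = (-1 + W)/((2*W)) = (-1 + W)*(1/(2*W)) = (-1 + W)/(2*W))
N(13)*157 - 138 = ((½)*(-1 + 13)/13)*157 - 138 = ((½)*(1/13)*12)*157 - 138 = (6/13)*157 - 138 = 942/13 - 138 = -852/13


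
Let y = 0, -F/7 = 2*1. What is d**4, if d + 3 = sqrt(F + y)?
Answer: (3 - I*sqrt(14))**4 ≈ -479.0 + 224.5*I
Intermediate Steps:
F = -14 ≈ -14.000
d = -3 + I*sqrt(14) (d = -3 + sqrt(-14 + 0) = -3 + sqrt(-14) = -3 + I*sqrt(14) ≈ -3.0 + 3.7417*I)
d**4 = (-3 + I*sqrt(14))**4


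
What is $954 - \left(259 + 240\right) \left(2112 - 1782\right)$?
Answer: $-163716$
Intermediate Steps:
$954 - \left(259 + 240\right) \left(2112 - 1782\right) = 954 - 499 \cdot 330 = 954 - 164670 = -163716$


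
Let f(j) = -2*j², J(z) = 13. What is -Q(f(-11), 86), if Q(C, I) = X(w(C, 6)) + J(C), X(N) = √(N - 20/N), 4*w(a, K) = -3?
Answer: -13 - √933/6 ≈ -18.091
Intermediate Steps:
w(a, K) = -¾ (w(a, K) = (¼)*(-3) = -¾)
Q(C, I) = 13 + √933/6 (Q(C, I) = √(-¾ - 20/(-¾)) + 13 = √(-¾ - 20*(-4/3)) + 13 = √(-¾ + 80/3) + 13 = √(311/12) + 13 = √933/6 + 13 = 13 + √933/6)
-Q(f(-11), 86) = -(13 + √933/6) = -13 - √933/6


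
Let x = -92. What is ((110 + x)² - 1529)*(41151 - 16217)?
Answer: -30045470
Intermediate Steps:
((110 + x)² - 1529)*(41151 - 16217) = ((110 - 92)² - 1529)*(41151 - 16217) = (18² - 1529)*24934 = (324 - 1529)*24934 = -1205*24934 = -30045470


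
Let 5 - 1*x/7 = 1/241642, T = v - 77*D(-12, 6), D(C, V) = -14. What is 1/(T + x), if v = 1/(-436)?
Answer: 52677956/58630442681 ≈ 0.00089847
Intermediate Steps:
v = -1/436 ≈ -0.0022936
T = 470007/436 (T = -1/436 - 77*(-14) = -1/436 + 1078 = 470007/436 ≈ 1078.0)
x = 8457463/241642 (x = 35 - 7/241642 = 8457463/241642 ≈ 35.000)
1/(T + x) = 1/(470007/436 + 8457463/241642) = 1/(58630442681/52677956) = 52677956/58630442681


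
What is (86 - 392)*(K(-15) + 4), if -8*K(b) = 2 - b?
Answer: -2295/4 ≈ -573.75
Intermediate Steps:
K(b) = -¼ + b/8 (K(b) = -(2 - b)/8 = -¼ + b/8)
(86 - 392)*(K(-15) + 4) = (86 - 392)*((-¼ + (⅛)*(-15)) + 4) = -306*((-¼ - 15/8) + 4) = -306*(-17/8 + 4) = -306*15/8 = -2295/4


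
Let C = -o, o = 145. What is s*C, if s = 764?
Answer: -110780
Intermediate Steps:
C = -145 (C = -1*145 = -145)
s*C = 764*(-145) = -110780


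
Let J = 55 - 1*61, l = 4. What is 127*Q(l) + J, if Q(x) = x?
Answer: 502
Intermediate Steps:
J = -6 (J = 55 - 61 = -6)
127*Q(l) + J = 127*4 - 6 = 508 - 6 = 502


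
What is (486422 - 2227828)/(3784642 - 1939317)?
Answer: -1741406/1845325 ≈ -0.94369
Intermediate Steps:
(486422 - 2227828)/(3784642 - 1939317) = -1741406/1845325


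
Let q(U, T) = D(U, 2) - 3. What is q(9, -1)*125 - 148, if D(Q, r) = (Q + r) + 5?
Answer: 1477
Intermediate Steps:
D(Q, r) = 5 + Q + r
q(U, T) = 4 + U (q(U, T) = (5 + U + 2) - 3 = (7 + U) - 3 = 4 + U)
q(9, -1)*125 - 148 = (4 + 9)*125 - 148 = 13*125 - 148 = 1625 - 148 = 1477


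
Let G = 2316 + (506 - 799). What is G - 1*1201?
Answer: 822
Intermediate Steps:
G = 2023 (G = 2316 - 293 = 2023)
G - 1*1201 = 2023 - 1*1201 = 2023 - 1201 = 822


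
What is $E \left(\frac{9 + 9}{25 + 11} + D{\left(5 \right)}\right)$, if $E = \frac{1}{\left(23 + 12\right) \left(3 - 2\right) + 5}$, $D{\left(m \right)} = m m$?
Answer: $\frac{51}{80} \approx 0.6375$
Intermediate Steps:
$D{\left(m \right)} = m^{2}$
$E = \frac{1}{40}$ ($E = \frac{1}{35 \cdot 1 + 5} = \frac{1}{35 + 5} = \frac{1}{40} \approx 0.025$)
$E \left(\frac{9 + 9}{25 + 11} + D{\left(5 \right)}\right) = \frac{\frac{9 + 9}{25 + 11} + 5^{2}}{40} = \frac{\frac{18}{36} + 25}{40} = \frac{18 \cdot \frac{1}{36} + 25}{40} = \frac{\frac{1}{2} + 25}{40} = \frac{1}{40} \cdot \frac{51}{2} = \frac{51}{80}$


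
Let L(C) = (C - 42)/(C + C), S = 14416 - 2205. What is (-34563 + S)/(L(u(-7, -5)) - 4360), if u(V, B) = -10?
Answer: 111760/21787 ≈ 5.1297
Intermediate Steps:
S = 12211
L(C) = (-42 + C)/(2*C) (L(C) = (-42 + C)/((2*C)) = (-42 + C)*(1/(2*C)) = (-42 + C)/(2*C))
(-34563 + S)/(L(u(-7, -5)) - 4360) = (-34563 + 12211)/((½)*(-42 - 10)/(-10) - 4360) = -22352/((½)*(-⅒)*(-52) - 4360) = -22352/(13/5 - 4360) = -22352/(-21787/5) = -22352*(-5/21787) = 111760/21787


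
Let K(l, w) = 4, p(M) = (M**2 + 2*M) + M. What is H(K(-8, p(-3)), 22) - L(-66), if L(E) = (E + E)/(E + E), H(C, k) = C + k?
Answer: 25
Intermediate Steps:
p(M) = M**2 + 3*M
L(E) = 1 (L(E) = (2*E)/((2*E)) = (2*E)*(1/(2*E)) = 1)
H(K(-8, p(-3)), 22) - L(-66) = (4 + 22) - 1*1 = 26 - 1 = 25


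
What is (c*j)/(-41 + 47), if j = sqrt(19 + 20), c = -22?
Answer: -11*sqrt(39)/3 ≈ -22.898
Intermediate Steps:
j = sqrt(39) ≈ 6.2450
(c*j)/(-41 + 47) = (-22*sqrt(39))/(-41 + 47) = -22*sqrt(39)/6 = -22*sqrt(39)*(1/6) = -11*sqrt(39)/3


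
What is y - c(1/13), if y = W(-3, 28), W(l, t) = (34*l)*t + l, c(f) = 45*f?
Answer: -37212/13 ≈ -2862.5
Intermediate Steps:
W(l, t) = l + 34*l*t (W(l, t) = 34*l*t + l = l + 34*l*t)
y = -2859 (y = -3*(1 + 34*28) = -3*(1 + 952) = -3*953 = -2859)
y - c(1/13) = -2859 - 45/13 = -37212/13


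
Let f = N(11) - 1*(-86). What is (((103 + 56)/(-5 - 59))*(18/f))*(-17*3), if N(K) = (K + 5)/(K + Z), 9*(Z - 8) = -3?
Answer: 510867/19456 ≈ 26.258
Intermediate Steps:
Z = 23/3 (Z = 8 + (1/9)*(-3) = 8 - 1/3 = 23/3 ≈ 7.6667)
N(K) = (5 + K)/(23/3 + K) (N(K) = (K + 5)/(K + 23/3) = (5 + K)/(23/3 + K))
f = 608/7 (f = 3*(5 + 11)/(23 + 3*11) - 1*(-86) = 3*16/(23 + 33) + 86 = 3*16/56 + 86 = 3*(1/56)*16 + 86 = 6/7 + 86 = 608/7 ≈ 86.857)
(((103 + 56)/(-5 - 59))*(18/f))*(-17*3) = (((103 + 56)/(-5 - 59))*(18/(608/7)))*(-17*3) = ((159/(-64))*(18*(7/608)))*(-51) = ((159*(-1/64))*(63/304))*(-51) = -159/64*63/304*(-51) = -10017/19456*(-51) = 510867/19456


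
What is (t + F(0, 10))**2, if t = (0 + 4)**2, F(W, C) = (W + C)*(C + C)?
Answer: 46656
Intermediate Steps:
F(W, C) = 2*C*(C + W) (F(W, C) = (C + W)*(2*C) = 2*C*(C + W))
t = 16 (t = 4**2 = 16)
(t + F(0, 10))**2 = (16 + 2*10*(10 + 0))**2 = (16 + 2*10*10)**2 = (16 + 200)**2 = 216**2 = 46656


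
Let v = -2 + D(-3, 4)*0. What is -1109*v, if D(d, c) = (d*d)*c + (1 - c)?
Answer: 2218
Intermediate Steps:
D(d, c) = 1 - c + c*d² (D(d, c) = d²*c + (1 - c) = c*d² + (1 - c) = 1 - c + c*d²)
v = -2 (v = -2 + (1 - 1*4 + 4*(-3)²)*0 = -2 + (1 - 4 + 4*9)*0 = -2 + (1 - 4 + 36)*0 = -2 + 33*0 = -2 + 0 = -2)
-1109*v = -1109*(-2) = 2218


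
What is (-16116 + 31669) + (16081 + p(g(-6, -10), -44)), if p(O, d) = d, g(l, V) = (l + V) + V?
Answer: 31590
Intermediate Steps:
g(l, V) = l + 2*V (g(l, V) = (V + l) + V = l + 2*V)
(-16116 + 31669) + (16081 + p(g(-6, -10), -44)) = (-16116 + 31669) + (16081 - 44) = 15553 + 16037 = 31590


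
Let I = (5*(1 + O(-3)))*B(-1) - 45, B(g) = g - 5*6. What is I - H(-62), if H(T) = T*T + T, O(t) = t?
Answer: -3517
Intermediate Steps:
H(T) = T + T² (H(T) = T² + T = T + T²)
B(g) = -30 + g (B(g) = g - 30 = -30 + g)
I = 265 (I = (5*(1 - 3))*(-30 - 1) - 45 = (5*(-2))*(-31) - 45 = -10*(-31) - 45 = 310 - 45 = 265)
I - H(-62) = 265 - (-62)*(1 - 62) = 265 - (-62)*(-61) = 265 - 1*3782 = 265 - 3782 = -3517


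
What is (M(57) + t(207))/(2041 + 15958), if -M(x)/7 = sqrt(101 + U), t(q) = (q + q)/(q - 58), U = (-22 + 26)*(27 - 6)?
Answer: 414/2681851 - 7*sqrt(185)/17999 ≈ -0.0051354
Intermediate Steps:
U = 84 (U = 4*21 = 84)
t(q) = 2*q/(-58 + q) (t(q) = (2*q)/(-58 + q) = 2*q/(-58 + q))
M(x) = -7*sqrt(185) (M(x) = -7*sqrt(101 + 84) = -7*sqrt(185))
(M(57) + t(207))/(2041 + 15958) = (-7*sqrt(185) + 2*207/(-58 + 207))/(2041 + 15958) = (-7*sqrt(185) + 2*207/149)/17999 = (-7*sqrt(185) + 2*207*(1/149))*(1/17999) = (-7*sqrt(185) + 414/149)*(1/17999) = (414/149 - 7*sqrt(185))*(1/17999) = 414/2681851 - 7*sqrt(185)/17999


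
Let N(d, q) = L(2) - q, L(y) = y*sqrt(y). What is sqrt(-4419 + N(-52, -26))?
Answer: sqrt(-4393 + 2*sqrt(2)) ≈ 66.258*I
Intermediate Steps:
L(y) = y**(3/2)
N(d, q) = -q + 2*sqrt(2) (N(d, q) = 2**(3/2) - q = 2*sqrt(2) - q = -q + 2*sqrt(2))
sqrt(-4419 + N(-52, -26)) = sqrt(-4419 + (-1*(-26) + 2*sqrt(2))) = sqrt(-4419 + (26 + 2*sqrt(2))) = sqrt(-4393 + 2*sqrt(2))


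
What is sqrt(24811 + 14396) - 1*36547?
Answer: -36547 + sqrt(39207) ≈ -36349.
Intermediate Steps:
sqrt(24811 + 14396) - 1*36547 = sqrt(39207) - 36547 = -36547 + sqrt(39207)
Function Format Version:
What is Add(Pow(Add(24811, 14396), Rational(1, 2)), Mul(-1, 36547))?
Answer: Add(-36547, Pow(39207, Rational(1, 2))) ≈ -36349.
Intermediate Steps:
Add(Pow(Add(24811, 14396), Rational(1, 2)), Mul(-1, 36547)) = Add(Pow(39207, Rational(1, 2)), -36547) = Add(-36547, Pow(39207, Rational(1, 2)))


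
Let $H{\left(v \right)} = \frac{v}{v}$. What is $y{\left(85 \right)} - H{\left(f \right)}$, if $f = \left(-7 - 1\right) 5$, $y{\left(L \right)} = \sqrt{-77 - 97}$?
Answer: $-1 + i \sqrt{174} \approx -1.0 + 13.191 i$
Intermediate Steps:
$y{\left(L \right)} = i \sqrt{174}$ ($y{\left(L \right)} = \sqrt{-174} = i \sqrt{174}$)
$f = -40$ ($f = \left(-8\right) 5 = -40$)
$H{\left(v \right)} = 1$
$y{\left(85 \right)} - H{\left(f \right)} = i \sqrt{174} - 1 = -1 + i \sqrt{174}$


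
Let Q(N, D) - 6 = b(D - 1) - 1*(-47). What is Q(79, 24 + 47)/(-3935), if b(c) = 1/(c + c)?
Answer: -7421/550900 ≈ -0.013471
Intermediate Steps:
b(c) = 1/(2*c)
Q(N, D) = 53 + 1/(2*(-1 + D)) (Q(N, D) = 6 + (1/(2*(D - 1)) - 1*(-47)) = 6 + (1/(2*(-1 + D)) + 47) = 6 + (47 + 1/(2*(-1 + D))) = 53 + 1/(2*(-1 + D)))
Q(79, 24 + 47)/(-3935) = ((-105 + 106*(24 + 47))/(2*(-1 + (24 + 47))))/(-3935) = ((-105 + 106*71)/(2*(-1 + 71)))*(-1/3935) = ((½)*(-105 + 7526)/70)*(-1/3935) = ((½)*(1/70)*7421)*(-1/3935) = (7421/140)*(-1/3935) = -7421/550900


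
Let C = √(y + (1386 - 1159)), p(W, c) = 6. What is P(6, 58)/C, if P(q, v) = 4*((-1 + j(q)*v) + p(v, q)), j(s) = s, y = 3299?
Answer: 706*√3526/1763 ≈ 23.779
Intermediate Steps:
C = √3526 (C = √(3299 + (1386 - 1159)) = √(3299 + 227) = √3526 ≈ 59.380)
P(q, v) = 20 + 4*q*v (P(q, v) = 4*((-1 + q*v) + 6) = 4*(5 + q*v) = 20 + 4*q*v)
P(6, 58)/C = (20 + 4*6*58)/(√3526) = (20 + 1392)*(√3526/3526) = 1412*(√3526/3526) = 706*√3526/1763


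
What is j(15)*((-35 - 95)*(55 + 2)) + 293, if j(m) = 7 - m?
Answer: 59573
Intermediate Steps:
j(15)*((-35 - 95)*(55 + 2)) + 293 = (7 - 1*15)*((-35 - 95)*(55 + 2)) + 293 = (7 - 15)*(-130*57) + 293 = -8*(-7410) + 293 = 59280 + 293 = 59573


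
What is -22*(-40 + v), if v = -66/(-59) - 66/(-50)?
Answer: 1218866/1475 ≈ 826.35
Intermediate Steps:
v = 3597/1475 (v = -66*(-1/59) - 66*(-1/50) = 66/59 + 33/25 = 3597/1475 ≈ 2.4386)
-22*(-40 + v) = -22*(-40 + 3597/1475) = -22*(-55403/1475) = 1218866/1475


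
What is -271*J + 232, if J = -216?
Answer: 58768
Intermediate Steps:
-271*J + 232 = -271*(-216) + 232 = 58536 + 232 = 58768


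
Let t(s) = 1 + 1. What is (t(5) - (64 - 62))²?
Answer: 0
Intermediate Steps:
t(s) = 2
(t(5) - (64 - 62))² = (2 - (64 - 62))² = (2 - 1*2)² = (2 - 2)² = 0² = 0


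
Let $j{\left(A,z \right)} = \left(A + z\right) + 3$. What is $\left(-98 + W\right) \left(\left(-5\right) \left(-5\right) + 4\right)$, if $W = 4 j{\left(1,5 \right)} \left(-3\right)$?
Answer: $-5974$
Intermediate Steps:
$j{\left(A,z \right)} = 3 + A + z$
$W = -108$ ($W = 4 \left(3 + 1 + 5\right) \left(-3\right) = 4 \cdot 9 \left(-3\right) = 36 \left(-3\right) = -108$)
$\left(-98 + W\right) \left(\left(-5\right) \left(-5\right) + 4\right) = \left(-98 - 108\right) \left(\left(-5\right) \left(-5\right) + 4\right) = - 206 \left(25 + 4\right) = \left(-206\right) 29 = -5974$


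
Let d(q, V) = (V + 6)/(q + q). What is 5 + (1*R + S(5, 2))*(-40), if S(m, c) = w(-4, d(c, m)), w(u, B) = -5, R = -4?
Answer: 365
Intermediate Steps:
d(q, V) = (6 + V)/(2*q) (d(q, V) = (6 + V)/((2*q)) = (6 + V)*(1/(2*q)) = (6 + V)/(2*q))
S(m, c) = -5
5 + (1*R + S(5, 2))*(-40) = 5 + (1*(-4) - 5)*(-40) = 5 + (-4 - 5)*(-40) = 5 - 9*(-40) = 5 + 360 = 365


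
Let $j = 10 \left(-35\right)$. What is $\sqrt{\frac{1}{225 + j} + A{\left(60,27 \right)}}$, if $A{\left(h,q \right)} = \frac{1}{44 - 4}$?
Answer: $\frac{\sqrt{170}}{100} \approx 0.13038$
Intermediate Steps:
$A{\left(h,q \right)} = \frac{1}{40}$
$j = -350$
$\sqrt{\frac{1}{225 + j} + A{\left(60,27 \right)}} = \sqrt{\frac{1}{225 - 350} + \frac{1}{40}} = \sqrt{\frac{1}{-125} + \frac{1}{40}} = \sqrt{- \frac{1}{125} + \frac{1}{40}} = \sqrt{\frac{17}{1000}} = \frac{\sqrt{170}}{100}$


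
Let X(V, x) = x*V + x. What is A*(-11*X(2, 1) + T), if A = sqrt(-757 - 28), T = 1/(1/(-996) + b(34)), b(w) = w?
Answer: -1116483*I*sqrt(785)/33863 ≈ -923.76*I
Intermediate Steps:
T = 996/33863 (T = 1/(1/(-996) + 34) = 1/(-1/996 + 34) = 1/(33863/996) = 996/33863 ≈ 0.029413)
X(V, x) = x + V*x (X(V, x) = V*x + x = x + V*x)
A = I*sqrt(785) (A = sqrt(-785) = I*sqrt(785) ≈ 28.018*I)
A*(-11*X(2, 1) + T) = (I*sqrt(785))*(-11*(1 + 2) + 996/33863) = (I*sqrt(785))*(-11*3 + 996/33863) = (I*sqrt(785))*(-33 + 996/33863) = (I*sqrt(785))*(-1116483/33863) = -1116483*I*sqrt(785)/33863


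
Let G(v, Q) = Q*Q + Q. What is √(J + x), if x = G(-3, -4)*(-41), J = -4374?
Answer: I*√4866 ≈ 69.757*I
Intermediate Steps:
G(v, Q) = Q + Q² (G(v, Q) = Q² + Q = Q + Q²)
x = -492 (x = -4*(1 - 4)*(-41) = -4*(-3)*(-41) = 12*(-41) = -492)
√(J + x) = √(-4374 - 492) = √(-4866) = I*√4866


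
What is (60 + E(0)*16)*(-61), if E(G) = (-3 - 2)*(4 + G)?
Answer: 15860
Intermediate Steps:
E(G) = -20 - 5*G (E(G) = -5*(4 + G) = -20 - 5*G)
(60 + E(0)*16)*(-61) = (60 + (-20 - 5*0)*16)*(-61) = (60 + (-20 + 0)*16)*(-61) = (60 - 20*16)*(-61) = (60 - 320)*(-61) = -260*(-61) = 15860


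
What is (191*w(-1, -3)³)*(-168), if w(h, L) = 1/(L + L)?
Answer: 1337/9 ≈ 148.56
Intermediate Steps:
w(h, L) = 1/(2*L)
(191*w(-1, -3)³)*(-168) = (191*((½)/(-3))³)*(-168) = (191*((½)*(-⅓))³)*(-168) = (191*(-⅙)³)*(-168) = (191*(-1/216))*(-168) = -191/216*(-168) = 1337/9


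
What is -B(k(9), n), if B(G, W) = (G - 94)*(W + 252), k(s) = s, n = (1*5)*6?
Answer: 23970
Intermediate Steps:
n = 30 (n = 5*6 = 30)
B(G, W) = (-94 + G)*(252 + W)
-B(k(9), n) = -(-23688 - 94*30 + 252*9 + 9*30) = -(-23688 - 2820 + 2268 + 270) = -1*(-23970) = 23970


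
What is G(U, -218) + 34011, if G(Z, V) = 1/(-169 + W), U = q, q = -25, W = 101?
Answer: 2312747/68 ≈ 34011.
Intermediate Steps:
U = -25
G(Z, V) = -1/68 (G(Z, V) = 1/(-169 + 101) = 1/(-68) = -1/68)
G(U, -218) + 34011 = -1/68 + 34011 = 2312747/68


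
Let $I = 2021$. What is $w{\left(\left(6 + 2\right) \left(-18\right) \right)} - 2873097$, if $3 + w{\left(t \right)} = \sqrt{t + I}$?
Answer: $-2873100 + \sqrt{1877} \approx -2.8731 \cdot 10^{6}$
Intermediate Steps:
$w{\left(t \right)} = -3 + \sqrt{2021 + t}$ ($w{\left(t \right)} = -3 + \sqrt{t + 2021} = -3 + \sqrt{2021 + t}$)
$w{\left(\left(6 + 2\right) \left(-18\right) \right)} - 2873097 = \left(-3 + \sqrt{2021 + \left(6 + 2\right) \left(-18\right)}\right) - 2873097 = \left(-3 + \sqrt{2021 + 8 \left(-18\right)}\right) - 2873097 = \left(-3 + \sqrt{2021 - 144}\right) - 2873097 = \left(-3 + \sqrt{1877}\right) - 2873097 = -2873100 + \sqrt{1877}$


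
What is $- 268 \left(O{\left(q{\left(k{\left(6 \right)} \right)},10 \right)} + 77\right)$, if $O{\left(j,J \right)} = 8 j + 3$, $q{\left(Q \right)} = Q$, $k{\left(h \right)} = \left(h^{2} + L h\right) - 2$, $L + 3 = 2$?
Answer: $-81472$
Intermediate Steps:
$L = -1$ ($L = -3 + 2 = -1$)
$k{\left(h \right)} = -2 + h^{2} - h$ ($k{\left(h \right)} = \left(h^{2} - h\right) - 2 = -2 + h^{2} - h$)
$O{\left(j,J \right)} = 3 + 8 j$
$- 268 \left(O{\left(q{\left(k{\left(6 \right)} \right)},10 \right)} + 77\right) = - 268 \left(\left(3 + 8 \left(-2 + 6^{2} - 6\right)\right) + 77\right) = - 268 \left(\left(3 + 8 \left(-2 + 36 - 6\right)\right) + 77\right) = - 268 \left(\left(3 + 8 \cdot 28\right) + 77\right) = - 268 \left(\left(3 + 224\right) + 77\right) = - 268 \left(227 + 77\right) = \left(-268\right) 304 = -81472$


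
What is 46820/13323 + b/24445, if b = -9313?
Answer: 1020437801/325680735 ≈ 3.1332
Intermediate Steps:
46820/13323 + b/24445 = 46820/13323 - 9313/24445 = 1020437801/325680735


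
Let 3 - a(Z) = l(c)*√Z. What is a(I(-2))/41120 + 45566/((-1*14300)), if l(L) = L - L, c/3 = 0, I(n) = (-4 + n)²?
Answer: -93681551/29400800 ≈ -3.1864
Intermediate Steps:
c = 0 (c = 3*0 = 0)
l(L) = 0
a(Z) = 3 (a(Z) = 3 - 0*√Z = 3 - 1*0 = 3 + 0 = 3)
a(I(-2))/41120 + 45566/((-1*14300)) = 3/41120 + 45566/((-1*14300)) = 3*(1/41120) + 45566/(-14300) = 3/41120 + 45566*(-1/14300) = 3/41120 - 22783/7150 = -93681551/29400800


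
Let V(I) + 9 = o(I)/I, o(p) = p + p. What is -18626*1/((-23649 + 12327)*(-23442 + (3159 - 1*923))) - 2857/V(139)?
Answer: 342974688071/840330162 ≈ 408.14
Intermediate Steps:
o(p) = 2*p
V(I) = -7 (V(I) = -9 + (2*I)/I = -9 + 2 = -7)
-18626*1/((-23649 + 12327)*(-23442 + (3159 - 1*923))) - 2857/V(139) = -18626*1/((-23649 + 12327)*(-23442 + (3159 - 1*923))) - 2857/(-7) = -18626*(-1/(11322*(-23442 + (3159 - 923)))) - 2857*(-1/7) = -18626*(-1/(11322*(-23442 + 2236))) + 2857/7 = -18626/((-11322*(-21206))) + 2857/7 = -18626/240094332 + 2857/7 = -18626*1/240094332 + 2857/7 = -9313/120047166 + 2857/7 = 342974688071/840330162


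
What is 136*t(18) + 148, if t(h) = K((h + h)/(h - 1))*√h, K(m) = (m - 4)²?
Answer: 148 + 24576*√2/17 ≈ 2192.5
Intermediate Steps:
K(m) = (-4 + m)²
t(h) = √h*(-4 + 2*h/(-1 + h))² (t(h) = (-4 + (h + h)/(h - 1))²*√h = (-4 + (2*h)/(-1 + h))²*√h = (-4 + 2*h/(-1 + h))²*√h = √h*(-4 + 2*h/(-1 + h))²)
136*t(18) + 148 = 136*(4*√18*(2 - 1*18)²/(-1 + 18)²) + 148 = 136*(4*(3*√2)*(2 - 18)²/17²) + 148 = 136*(4*(3*√2)*(1/289)*(-16)²) + 148 = 136*(4*(3*√2)*(1/289)*256) + 148 = 136*(3072*√2/289) + 148 = 24576*√2/17 + 148 = 148 + 24576*√2/17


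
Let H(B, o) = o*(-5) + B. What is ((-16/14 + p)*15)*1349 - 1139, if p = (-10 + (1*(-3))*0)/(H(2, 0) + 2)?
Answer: -1047931/14 ≈ -74852.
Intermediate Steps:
H(B, o) = B - 5*o (H(B, o) = -5*o + B = B - 5*o)
p = -5/2 (p = (-10 + (1*(-3))*0)/((2 - 5*0) + 2) = (-10 - 3*0)/((2 + 0) + 2) = (-10 + 0)/(2 + 2) = -10/4 = -10*¼ = -5/2 ≈ -2.5000)
((-16/14 + p)*15)*1349 - 1139 = ((-16/14 - 5/2)*15)*1349 - 1139 = ((-16*1/14 - 5/2)*15)*1349 - 1139 = ((-8/7 - 5/2)*15)*1349 - 1139 = -51/14*15*1349 - 1139 = -765/14*1349 - 1139 = -1031985/14 - 1139 = -1047931/14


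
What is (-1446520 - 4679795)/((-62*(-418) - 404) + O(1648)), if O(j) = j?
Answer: -1225263/5432 ≈ -225.56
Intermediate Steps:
(-1446520 - 4679795)/((-62*(-418) - 404) + O(1648)) = (-1446520 - 4679795)/((-62*(-418) - 404) + 1648) = -6126315/((25916 - 404) + 1648) = -6126315/(25512 + 1648) = -6126315/27160 = -6126315*1/27160 = -1225263/5432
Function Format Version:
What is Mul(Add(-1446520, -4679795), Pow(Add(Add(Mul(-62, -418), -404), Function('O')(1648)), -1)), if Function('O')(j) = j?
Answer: Rational(-1225263, 5432) ≈ -225.56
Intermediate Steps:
Mul(Add(-1446520, -4679795), Pow(Add(Add(Mul(-62, -418), -404), Function('O')(1648)), -1)) = Mul(Add(-1446520, -4679795), Pow(Add(Add(Mul(-62, -418), -404), 1648), -1)) = Mul(-6126315, Pow(Add(Add(25916, -404), 1648), -1)) = Mul(-6126315, Pow(Add(25512, 1648), -1)) = Mul(-6126315, Pow(27160, -1)) = Mul(-6126315, Rational(1, 27160)) = Rational(-1225263, 5432)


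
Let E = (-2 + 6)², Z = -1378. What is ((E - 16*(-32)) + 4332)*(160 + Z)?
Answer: -5919480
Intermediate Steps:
E = 16 (E = 4² = 16)
((E - 16*(-32)) + 4332)*(160 + Z) = ((16 - 16*(-32)) + 4332)*(160 - 1378) = ((16 + 512) + 4332)*(-1218) = (528 + 4332)*(-1218) = 4860*(-1218) = -5919480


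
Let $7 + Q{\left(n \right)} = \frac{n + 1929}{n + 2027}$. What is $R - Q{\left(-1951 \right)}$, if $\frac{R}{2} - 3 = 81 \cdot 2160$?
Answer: $\frac{13297465}{38} \approx 3.4993 \cdot 10^{5}$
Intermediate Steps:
$Q{\left(n \right)} = -7 + \frac{1929 + n}{2027 + n}$ ($Q{\left(n \right)} = -7 + \frac{n + 1929}{n + 2027} = -7 + \frac{1929 + n}{2027 + n}$)
$R = 349926$ ($R = 6 + 2 \cdot 81 \cdot 2160 = 6 + 2 \cdot 174960 = 6 + 349920 = 349926$)
$R - Q{\left(-1951 \right)} = 349926 - \frac{2 \left(-6130 - -5853\right)}{2027 - 1951} = 349926 - \frac{2 \left(-6130 + 5853\right)}{76} = 349926 - 2 \cdot \frac{1}{76} \left(-277\right) = 349926 - - \frac{277}{38} = 349926 + \frac{277}{38} = \frac{13297465}{38}$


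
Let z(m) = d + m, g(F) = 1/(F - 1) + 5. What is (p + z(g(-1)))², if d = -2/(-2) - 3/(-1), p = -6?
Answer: 25/4 ≈ 6.2500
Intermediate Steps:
g(F) = 5 + 1/(-1 + F) (g(F) = 1/(-1 + F) + 5 = 5 + 1/(-1 + F))
d = 4 (d = -2*(-½) - 3*(-1) = 1 + 3 = 4)
z(m) = 4 + m
(p + z(g(-1)))² = (-6 + (4 + (-4 + 5*(-1))/(-1 - 1)))² = (-6 + (4 + (-4 - 5)/(-2)))² = (-6 + (4 - ½*(-9)))² = (-6 + (4 + 9/2))² = (-6 + 17/2)² = (5/2)² = 25/4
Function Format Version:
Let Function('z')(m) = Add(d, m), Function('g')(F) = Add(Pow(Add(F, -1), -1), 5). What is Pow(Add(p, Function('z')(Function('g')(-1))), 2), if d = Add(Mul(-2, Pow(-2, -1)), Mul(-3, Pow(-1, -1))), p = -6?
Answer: Rational(25, 4) ≈ 6.2500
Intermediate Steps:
Function('g')(F) = Add(5, Pow(Add(-1, F), -1)) (Function('g')(F) = Add(Pow(Add(-1, F), -1), 5) = Add(5, Pow(Add(-1, F), -1)))
d = 4 (d = Add(Mul(-2, Rational(-1, 2)), Mul(-3, -1)) = Add(1, 3) = 4)
Function('z')(m) = Add(4, m)
Pow(Add(p, Function('z')(Function('g')(-1))), 2) = Pow(Add(-6, Add(4, Mul(Pow(Add(-1, -1), -1), Add(-4, Mul(5, -1))))), 2) = Pow(Add(-6, Add(4, Mul(Pow(-2, -1), Add(-4, -5)))), 2) = Pow(Add(-6, Add(4, Mul(Rational(-1, 2), -9))), 2) = Pow(Add(-6, Add(4, Rational(9, 2))), 2) = Pow(Add(-6, Rational(17, 2)), 2) = Pow(Rational(5, 2), 2) = Rational(25, 4)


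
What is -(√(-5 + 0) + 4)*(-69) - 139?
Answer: 137 + 69*I*√5 ≈ 137.0 + 154.29*I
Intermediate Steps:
-(√(-5 + 0) + 4)*(-69) - 139 = -(√(-5) + 4)*(-69) - 139 = -(I*√5 + 4)*(-69) - 139 = -(4 + I*√5)*(-69) - 139 = (-4 - I*√5)*(-69) - 139 = (276 + 69*I*√5) - 139 = 137 + 69*I*√5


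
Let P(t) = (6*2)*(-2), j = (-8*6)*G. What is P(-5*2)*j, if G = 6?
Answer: 6912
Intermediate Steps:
j = -288 (j = -8*6*6 = -48*6 = -288)
P(t) = -24 (P(t) = 12*(-2) = -24)
P(-5*2)*j = -24*(-288) = 6912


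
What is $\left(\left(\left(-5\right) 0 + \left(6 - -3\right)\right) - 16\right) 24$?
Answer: $-168$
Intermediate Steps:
$\left(\left(\left(-5\right) 0 + \left(6 - -3\right)\right) - 16\right) 24 = \left(\left(0 + \left(6 + 3\right)\right) - 16\right) 24 = \left(\left(0 + 9\right) - 16\right) 24 = \left(9 - 16\right) 24 = \left(-7\right) 24 = -168$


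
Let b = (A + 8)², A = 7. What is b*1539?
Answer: 346275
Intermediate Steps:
b = 225 (b = (7 + 8)² = 15² = 225)
b*1539 = 225*1539 = 346275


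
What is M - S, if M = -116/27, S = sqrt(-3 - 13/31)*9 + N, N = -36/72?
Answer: -205/54 - 9*I*sqrt(3286)/31 ≈ -3.7963 - 16.642*I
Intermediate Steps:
N = -1/2 (N = -36*1/72 = -1/2 ≈ -0.50000)
S = -1/2 + 9*I*sqrt(3286)/31 (S = sqrt(-3 - 13/31)*9 - 1/2 = sqrt(-106/31)*9 - 1/2 = (I*sqrt(3286)/31)*9 - 1/2 = 9*I*sqrt(3286)/31 - 1/2 = -1/2 + 9*I*sqrt(3286)/31 ≈ -0.5 + 16.642*I)
M = -116/27 (M = (1/27)*(-116) = -116/27 ≈ -4.2963)
M - S = -116/27 - (-1/2 + 9*I*sqrt(3286)/31) = -116/27 + (1/2 - 9*I*sqrt(3286)/31) = -205/54 - 9*I*sqrt(3286)/31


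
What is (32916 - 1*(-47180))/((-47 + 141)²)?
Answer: 20024/2209 ≈ 9.0647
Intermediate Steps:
(32916 - 1*(-47180))/((-47 + 141)²) = (32916 + 47180)/(94²) = 80096/8836 = 80096*(1/8836) = 20024/2209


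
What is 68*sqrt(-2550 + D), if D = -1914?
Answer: 816*I*sqrt(31) ≈ 4543.3*I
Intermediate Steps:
68*sqrt(-2550 + D) = 68*sqrt(-2550 - 1914) = 68*sqrt(-4464) = 68*(12*I*sqrt(31)) = 816*I*sqrt(31)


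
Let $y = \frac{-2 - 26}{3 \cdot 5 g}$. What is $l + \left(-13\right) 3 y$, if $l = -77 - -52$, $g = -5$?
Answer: $- \frac{989}{25} \approx -39.56$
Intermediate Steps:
$y = \frac{28}{75}$ ($y = \frac{-2 - 26}{3 \cdot 5 \left(-5\right)} = - \frac{28}{15 \left(-5\right)} = - \frac{28}{-75} = \left(-28\right) \left(- \frac{1}{75}\right) = \frac{28}{75} \approx 0.37333$)
$l = -25$ ($l = -77 + 52 = -25$)
$l + \left(-13\right) 3 y = -25 + \left(-13\right) 3 \cdot \frac{28}{75} = -25 - \frac{364}{25} = - \frac{989}{25}$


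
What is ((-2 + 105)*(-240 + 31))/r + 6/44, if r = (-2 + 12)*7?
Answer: -118346/385 ≈ -307.39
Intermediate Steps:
r = 70 (r = 10*7 = 70)
((-2 + 105)*(-240 + 31))/r + 6/44 = ((-2 + 105)*(-240 + 31))/70 + 6/44 = (103*(-209))*(1/70) + 6*(1/44) = -21527*1/70 + 3/22 = -21527/70 + 3/22 = -118346/385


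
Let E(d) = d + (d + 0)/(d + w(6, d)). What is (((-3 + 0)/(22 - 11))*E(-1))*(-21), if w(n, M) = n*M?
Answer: -54/11 ≈ -4.9091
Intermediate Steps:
w(n, M) = M*n
E(d) = ⅐ + d (E(d) = d + (d + 0)/(d + d*6) = d + d/(d + 6*d) = d + d/((7*d)) = d + d*(1/(7*d)) = d + ⅐ = ⅐ + d)
(((-3 + 0)/(22 - 11))*E(-1))*(-21) = (((-3 + 0)/(22 - 11))*(⅐ - 1))*(-21) = (-3/11*(-6/7))*(-21) = (-3*1/11*(-6/7))*(-21) = -3/11*(-6/7)*(-21) = (18/77)*(-21) = -54/11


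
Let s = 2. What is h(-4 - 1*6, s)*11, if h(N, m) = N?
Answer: -110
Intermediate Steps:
h(-4 - 1*6, s)*11 = (-4 - 1*6)*11 = (-4 - 6)*11 = -10*11 = -110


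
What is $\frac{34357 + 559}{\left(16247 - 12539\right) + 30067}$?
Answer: $\frac{4988}{4825} \approx 1.0338$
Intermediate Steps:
$\frac{34357 + 559}{\left(16247 - 12539\right) + 30067} = \frac{34916}{\left(16247 - 12539\right) + 30067} = \frac{34916}{3708 + 30067} = \frac{34916}{33775} = 34916 \cdot \frac{1}{33775} = \frac{4988}{4825}$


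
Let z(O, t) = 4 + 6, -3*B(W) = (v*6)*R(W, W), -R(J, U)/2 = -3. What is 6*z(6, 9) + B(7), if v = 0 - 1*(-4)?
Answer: 12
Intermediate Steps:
R(J, U) = 6 (R(J, U) = -2*(-3) = 6)
v = 4 (v = 0 + 4 = 4)
B(W) = -48 (B(W) = -4*6*6/3 = -8*6 = -1/3*144 = -48)
z(O, t) = 10
6*z(6, 9) + B(7) = 6*10 - 48 = 60 - 48 = 12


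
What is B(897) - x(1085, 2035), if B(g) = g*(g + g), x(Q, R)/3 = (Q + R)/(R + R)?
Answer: 654950790/407 ≈ 1.6092e+6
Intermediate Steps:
x(Q, R) = 3*(Q + R)/(2*R) (x(Q, R) = 3*((Q + R)/(R + R)) = 3*((Q + R)/((2*R))) = 3*((Q + R)*(1/(2*R))) = 3*((Q + R)/(2*R)) = 3*(Q + R)/(2*R))
B(g) = 2*g² (B(g) = g*(2*g) = 2*g²)
B(897) - x(1085, 2035) = 2*897² - 3*(1085 + 2035)/(2*2035) = 2*804609 - 3*3120/(2*2035) = 1609218 - 1*936/407 = 1609218 - 936/407 = 654950790/407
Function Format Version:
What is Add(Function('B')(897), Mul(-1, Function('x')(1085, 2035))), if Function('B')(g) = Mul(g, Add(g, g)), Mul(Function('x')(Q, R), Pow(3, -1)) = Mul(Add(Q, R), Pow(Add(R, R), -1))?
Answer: Rational(654950790, 407) ≈ 1.6092e+6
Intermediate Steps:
Function('x')(Q, R) = Mul(Rational(3, 2), Pow(R, -1), Add(Q, R)) (Function('x')(Q, R) = Mul(3, Mul(Add(Q, R), Pow(Add(R, R), -1))) = Mul(3, Mul(Add(Q, R), Pow(Mul(2, R), -1))) = Mul(3, Mul(Add(Q, R), Mul(Rational(1, 2), Pow(R, -1)))) = Mul(3, Mul(Rational(1, 2), Pow(R, -1), Add(Q, R))) = Mul(Rational(3, 2), Pow(R, -1), Add(Q, R)))
Function('B')(g) = Mul(2, Pow(g, 2)) (Function('B')(g) = Mul(g, Mul(2, g)) = Mul(2, Pow(g, 2)))
Add(Function('B')(897), Mul(-1, Function('x')(1085, 2035))) = Add(Mul(2, Pow(897, 2)), Mul(-1, Mul(Rational(3, 2), Pow(2035, -1), Add(1085, 2035)))) = Add(Mul(2, 804609), Mul(-1, Mul(Rational(3, 2), Rational(1, 2035), 3120))) = Add(1609218, Mul(-1, Rational(936, 407))) = Add(1609218, Rational(-936, 407)) = Rational(654950790, 407)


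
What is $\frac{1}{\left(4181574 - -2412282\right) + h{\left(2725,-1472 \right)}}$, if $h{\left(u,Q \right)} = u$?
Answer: $\frac{1}{6596581} \approx 1.5159 \cdot 10^{-7}$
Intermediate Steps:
$\frac{1}{\left(4181574 - -2412282\right) + h{\left(2725,-1472 \right)}} = \frac{1}{\left(4181574 - -2412282\right) + 2725} = \frac{1}{\left(4181574 + 2412282\right) + 2725} = \frac{1}{6593856 + 2725} = \frac{1}{6596581}$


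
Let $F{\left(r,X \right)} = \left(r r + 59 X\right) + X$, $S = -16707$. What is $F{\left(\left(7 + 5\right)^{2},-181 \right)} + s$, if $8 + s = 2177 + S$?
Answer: $-4662$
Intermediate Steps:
$F{\left(r,X \right)} = r^{2} + 60 X$ ($F{\left(r,X \right)} = \left(r^{2} + 59 X\right) + X = r^{2} + 60 X$)
$s = -14538$ ($s = -8 + \left(2177 - 16707\right) = -8 - 14530 = -14538$)
$F{\left(\left(7 + 5\right)^{2},-181 \right)} + s = \left(\left(\left(7 + 5\right)^{2}\right)^{2} + 60 \left(-181\right)\right) - 14538 = \left(\left(12^{2}\right)^{2} - 10860\right) - 14538 = \left(144^{2} - 10860\right) - 14538 = \left(20736 - 10860\right) - 14538 = 9876 - 14538 = -4662$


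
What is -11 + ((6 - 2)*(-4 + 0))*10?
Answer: -171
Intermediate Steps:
-11 + ((6 - 2)*(-4 + 0))*10 = -11 + (4*(-4))*10 = -11 - 16*10 = -11 - 160 = -171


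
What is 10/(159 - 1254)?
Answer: -2/219 ≈ -0.0091324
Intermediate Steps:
10/(159 - 1254) = 10/(-1095) = -1/1095*10 = -2/219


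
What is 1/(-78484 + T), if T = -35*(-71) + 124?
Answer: -1/75875 ≈ -1.3180e-5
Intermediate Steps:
T = 2609 (T = 2485 + 124 = 2609)
1/(-78484 + T) = 1/(-78484 + 2609) = 1/(-75875) = -1/75875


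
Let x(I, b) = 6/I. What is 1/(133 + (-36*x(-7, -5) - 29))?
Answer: 7/944 ≈ 0.0074153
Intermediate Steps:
1/(133 + (-36*x(-7, -5) - 29)) = 1/(133 + (-216/(-7) - 29)) = 1/(133 + (-216*(-1)/7 - 29)) = 1/(133 + (-36*(-6/7) - 29)) = 1/(133 + (216/7 - 29)) = 1/(133 + 13/7) = 1/(944/7) = 7/944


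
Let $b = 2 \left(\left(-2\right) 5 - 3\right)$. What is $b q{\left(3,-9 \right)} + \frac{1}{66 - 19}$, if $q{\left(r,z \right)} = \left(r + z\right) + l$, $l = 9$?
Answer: $- \frac{3665}{47} \approx -77.979$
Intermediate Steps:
$q{\left(r,z \right)} = 9 + r + z$ ($q{\left(r,z \right)} = \left(r + z\right) + 9 = 9 + r + z$)
$b = -26$ ($b = 2 \left(-10 - 3\right) = 2 \left(-13\right) = -26$)
$b q{\left(3,-9 \right)} + \frac{1}{66 - 19} = - 26 \left(9 + 3 - 9\right) + \frac{1}{66 - 19} = \left(-26\right) 3 + \frac{1}{47} = -78 + \frac{1}{47} = - \frac{3665}{47}$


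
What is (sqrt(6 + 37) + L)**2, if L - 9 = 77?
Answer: (86 + sqrt(43))**2 ≈ 8566.9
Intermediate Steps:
L = 86 (L = 9 + 77 = 86)
(sqrt(6 + 37) + L)**2 = (sqrt(6 + 37) + 86)**2 = (sqrt(43) + 86)**2 = (86 + sqrt(43))**2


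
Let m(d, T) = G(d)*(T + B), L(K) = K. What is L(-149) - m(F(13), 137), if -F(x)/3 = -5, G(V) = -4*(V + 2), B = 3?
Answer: 9371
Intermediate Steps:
G(V) = -8 - 4*V (G(V) = -4*(2 + V) = -8 - 4*V)
F(x) = 15 (F(x) = -3*(-5) = 15)
m(d, T) = (-8 - 4*d)*(3 + T) (m(d, T) = (-8 - 4*d)*(T + 3) = (-8 - 4*d)*(3 + T))
L(-149) - m(F(13), 137) = -149 - (-4)*(2 + 15)*(3 + 137) = -149 - (-4)*17*140 = -149 - 1*(-9520) = -149 + 9520 = 9371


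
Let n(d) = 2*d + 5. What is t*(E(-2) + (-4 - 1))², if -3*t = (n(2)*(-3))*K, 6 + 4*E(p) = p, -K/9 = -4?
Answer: 15876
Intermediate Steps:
K = 36 (K = -9*(-4) = 36)
E(p) = -3/2 + p/4
n(d) = 5 + 2*d
t = 324 (t = -(5 + 2*2)*(-3)*36/3 = -(5 + 4)*(-3)*36/3 = -9*(-3)*36/3 = -(-9)*36 = -⅓*(-972) = 324)
t*(E(-2) + (-4 - 1))² = 324*((-3/2 + (¼)*(-2)) + (-4 - 1))² = 324*((-3/2 - ½) - 5)² = 324*(-2 - 5)² = 324*(-7)² = 324*49 = 15876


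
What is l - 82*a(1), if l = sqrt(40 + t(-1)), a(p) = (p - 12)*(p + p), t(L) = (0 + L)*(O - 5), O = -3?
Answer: 1804 + 4*sqrt(3) ≈ 1810.9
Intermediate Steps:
t(L) = -8*L (t(L) = (0 + L)*(-3 - 5) = L*(-8) = -8*L)
a(p) = 2*p*(-12 + p) (a(p) = (-12 + p)*(2*p) = 2*p*(-12 + p))
l = 4*sqrt(3) (l = sqrt(40 - 8*(-1)) = sqrt(40 + 8) = sqrt(48) = 4*sqrt(3) ≈ 6.9282)
l - 82*a(1) = 4*sqrt(3) - 164*(-12 + 1) = 4*sqrt(3) - 164*(-11) = 4*sqrt(3) - 82*(-22) = 4*sqrt(3) + 1804 = 1804 + 4*sqrt(3)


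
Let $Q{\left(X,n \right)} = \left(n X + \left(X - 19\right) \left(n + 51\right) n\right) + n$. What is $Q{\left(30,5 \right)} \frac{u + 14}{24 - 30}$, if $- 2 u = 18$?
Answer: $- \frac{16175}{6} \approx -2695.8$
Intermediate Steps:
$u = -9$ ($u = \left(- \frac{1}{2}\right) 18 = -9$)
$Q{\left(X,n \right)} = n + X n + n \left(-19 + X\right) \left(51 + n\right)$ ($Q{\left(X,n \right)} = \left(X n + \left(-19 + X\right) \left(51 + n\right) n\right) + n = \left(X n + n \left(-19 + X\right) \left(51 + n\right)\right) + n = n + X n + n \left(-19 + X\right) \left(51 + n\right)$)
$Q{\left(30,5 \right)} \frac{u + 14}{24 - 30} = 5 \left(-968 - 95 + 52 \cdot 30 + 30 \cdot 5\right) \frac{-9 + 14}{24 - 30} = 5 \left(-968 - 95 + 1560 + 150\right) \frac{5}{-6} = 5 \cdot 647 \cdot 5 \left(- \frac{1}{6}\right) = 3235 \left(- \frac{5}{6}\right) = - \frac{16175}{6}$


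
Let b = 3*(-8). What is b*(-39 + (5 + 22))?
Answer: 288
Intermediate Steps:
b = -24
b*(-39 + (5 + 22)) = -24*(-39 + (5 + 22)) = -24*(-39 + 27) = -24*(-12) = 288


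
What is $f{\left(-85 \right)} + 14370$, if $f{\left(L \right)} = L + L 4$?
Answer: $13945$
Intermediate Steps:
$f{\left(L \right)} = 5 L$ ($f{\left(L \right)} = L + 4 L = 5 L$)
$f{\left(-85 \right)} + 14370 = 5 \left(-85\right) + 14370 = -425 + 14370 = 13945$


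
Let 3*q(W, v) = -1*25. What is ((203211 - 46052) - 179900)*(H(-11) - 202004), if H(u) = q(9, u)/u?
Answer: 151593939287/33 ≈ 4.5938e+9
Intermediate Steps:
q(W, v) = -25/3 (q(W, v) = (-1*25)/3 = (⅓)*(-25) = -25/3)
H(u) = -25/(3*u)
((203211 - 46052) - 179900)*(H(-11) - 202004) = ((203211 - 46052) - 179900)*(-25/3/(-11) - 202004) = (157159 - 179900)*(-25/3*(-1/11) - 202004) = -22741*(25/33 - 202004) = -22741*(-6666107/33) = 151593939287/33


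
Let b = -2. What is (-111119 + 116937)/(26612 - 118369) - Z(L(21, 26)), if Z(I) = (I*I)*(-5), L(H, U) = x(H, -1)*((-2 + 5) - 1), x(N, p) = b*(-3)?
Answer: 66059222/91757 ≈ 719.94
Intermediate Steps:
x(N, p) = 6 (x(N, p) = -2*(-3) = 6)
L(H, U) = 12 (L(H, U) = 6*((-2 + 5) - 1) = 6*(3 - 1) = 6*2 = 12)
Z(I) = -5*I**2 (Z(I) = I**2*(-5) = -5*I**2)
(-111119 + 116937)/(26612 - 118369) - Z(L(21, 26)) = (-111119 + 116937)/(26612 - 118369) - (-5)*12**2 = 5818/(-91757) - (-5)*144 = 5818*(-1/91757) - 1*(-720) = -5818/91757 + 720 = 66059222/91757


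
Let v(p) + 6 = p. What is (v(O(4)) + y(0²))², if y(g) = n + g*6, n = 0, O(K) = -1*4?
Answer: 100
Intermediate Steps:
O(K) = -4
v(p) = -6 + p
y(g) = 6*g (y(g) = 0 + g*6 = 0 + 6*g = 6*g)
(v(O(4)) + y(0²))² = ((-6 - 4) + 6*0²)² = (-10 + 6*0)² = (-10 + 0)² = (-10)² = 100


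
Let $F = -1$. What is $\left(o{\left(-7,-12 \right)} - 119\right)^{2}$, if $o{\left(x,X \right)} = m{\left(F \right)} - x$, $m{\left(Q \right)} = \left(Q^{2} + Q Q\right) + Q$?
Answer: $12321$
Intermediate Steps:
$m{\left(Q \right)} = Q + 2 Q^{2}$ ($m{\left(Q \right)} = \left(Q^{2} + Q^{2}\right) + Q = 2 Q^{2} + Q = Q + 2 Q^{2}$)
$o{\left(x,X \right)} = 1 - x$ ($o{\left(x,X \right)} = - (1 + 2 \left(-1\right)) - x = - (1 - 2) - x = \left(-1\right) \left(-1\right) - x = 1 - x$)
$\left(o{\left(-7,-12 \right)} - 119\right)^{2} = \left(\left(1 - -7\right) - 119\right)^{2} = \left(\left(1 + 7\right) - 119\right)^{2} = \left(8 - 119\right)^{2} = \left(-111\right)^{2} = 12321$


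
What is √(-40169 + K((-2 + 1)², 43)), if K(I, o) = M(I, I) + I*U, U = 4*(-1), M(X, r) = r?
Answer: 22*I*√83 ≈ 200.43*I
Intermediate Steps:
U = -4
K(I, o) = -3*I (K(I, o) = I + I*(-4) = I - 4*I = -3*I)
√(-40169 + K((-2 + 1)², 43)) = √(-40169 - 3*(-2 + 1)²) = √(-40169 - 3*(-1)²) = √(-40169 - 3*1) = √(-40169 - 3) = √(-40172) = 22*I*√83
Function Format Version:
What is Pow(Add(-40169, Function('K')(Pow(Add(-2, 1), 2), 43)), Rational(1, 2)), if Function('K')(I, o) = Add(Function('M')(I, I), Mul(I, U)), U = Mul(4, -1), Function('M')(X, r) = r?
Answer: Mul(22, I, Pow(83, Rational(1, 2))) ≈ Mul(200.43, I)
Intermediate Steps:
U = -4
Function('K')(I, o) = Mul(-3, I) (Function('K')(I, o) = Add(I, Mul(I, -4)) = Add(I, Mul(-4, I)) = Mul(-3, I))
Pow(Add(-40169, Function('K')(Pow(Add(-2, 1), 2), 43)), Rational(1, 2)) = Pow(Add(-40169, Mul(-3, Pow(Add(-2, 1), 2))), Rational(1, 2)) = Pow(Add(-40169, Mul(-3, Pow(-1, 2))), Rational(1, 2)) = Pow(Add(-40169, Mul(-3, 1)), Rational(1, 2)) = Pow(Add(-40169, -3), Rational(1, 2)) = Pow(-40172, Rational(1, 2)) = Mul(22, I, Pow(83, Rational(1, 2)))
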